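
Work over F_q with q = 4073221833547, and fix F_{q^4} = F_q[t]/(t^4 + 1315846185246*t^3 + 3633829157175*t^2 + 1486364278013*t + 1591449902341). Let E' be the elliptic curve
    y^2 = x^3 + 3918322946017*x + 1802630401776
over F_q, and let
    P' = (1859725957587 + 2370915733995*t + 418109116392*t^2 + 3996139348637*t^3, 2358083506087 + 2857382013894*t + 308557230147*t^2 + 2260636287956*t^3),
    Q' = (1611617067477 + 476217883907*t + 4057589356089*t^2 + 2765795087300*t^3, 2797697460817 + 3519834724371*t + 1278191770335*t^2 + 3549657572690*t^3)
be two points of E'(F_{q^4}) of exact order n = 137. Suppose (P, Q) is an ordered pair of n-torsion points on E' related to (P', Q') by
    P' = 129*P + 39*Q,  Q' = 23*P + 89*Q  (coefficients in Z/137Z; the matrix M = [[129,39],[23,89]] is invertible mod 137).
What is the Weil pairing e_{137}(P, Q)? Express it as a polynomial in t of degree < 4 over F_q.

1801497091322 + 2310586626396*t + 1036599996575*t^2 + 1765816530726*t^3

The 137-Weil pairing on E[137] over F_{4073221833547} is alternating-bilinear: e_{137}(P',Q') = e_{137}(P,Q)^det(M).
129*89 - 39*23 = 10584; reduced mod 137: det = 35, inverse 47.
Run Miller on y^2=x^3+3918322946017*x+1802630401776 over F_{4073221833547}: ladder 10001001 (8 bits); e = f_P(D_Q)/f_Q(D_P).
Result: e(P',Q') = 2169851208014 + 824698534788*t + 2158556155434*t^2 + 3618380655422*t^3.
(2169851208014 + 824698534788*t + 2158556155434*t^2 + 3618380655422*t^3)^{47} mod (4073221833547,f) = 1801497091322 + 2310586626396*t + 1036599996575*t^2 + 1765816530726*t^3.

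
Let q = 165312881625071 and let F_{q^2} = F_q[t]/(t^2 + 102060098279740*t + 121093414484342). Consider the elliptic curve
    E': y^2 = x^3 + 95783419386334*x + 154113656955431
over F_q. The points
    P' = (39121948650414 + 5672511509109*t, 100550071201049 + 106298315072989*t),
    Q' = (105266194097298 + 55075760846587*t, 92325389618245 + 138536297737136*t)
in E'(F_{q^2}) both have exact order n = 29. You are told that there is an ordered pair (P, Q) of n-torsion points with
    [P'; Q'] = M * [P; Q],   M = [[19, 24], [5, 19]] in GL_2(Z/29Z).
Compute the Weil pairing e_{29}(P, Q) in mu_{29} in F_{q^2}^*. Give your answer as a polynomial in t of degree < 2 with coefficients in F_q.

8243548744908 + 88305167562647*t

e_{29} is bilinear + alternating on E[29], so e_{29}(19*P + 24*Q, 5*P + 19*Q) = e_{29}(P,Q)^(19*19-24*5).
So e_{29}(P,Q) = e_{29}(P',Q')^{13}, since 9*13 = 1 mod 29.
5-bit Miller (11101) on E'/F_{165312881625071} with a'=95783419386334, b'=154113656955431: accumulate tangent/chord ratios at Q'+S and P'+S'.
So e_{29}(P',Q') = 54912239642882 + 151212858441322*t.
Hence e(P,Q) = 8243548744908 + 88305167562647*t in F_{165312881625071^2}^*.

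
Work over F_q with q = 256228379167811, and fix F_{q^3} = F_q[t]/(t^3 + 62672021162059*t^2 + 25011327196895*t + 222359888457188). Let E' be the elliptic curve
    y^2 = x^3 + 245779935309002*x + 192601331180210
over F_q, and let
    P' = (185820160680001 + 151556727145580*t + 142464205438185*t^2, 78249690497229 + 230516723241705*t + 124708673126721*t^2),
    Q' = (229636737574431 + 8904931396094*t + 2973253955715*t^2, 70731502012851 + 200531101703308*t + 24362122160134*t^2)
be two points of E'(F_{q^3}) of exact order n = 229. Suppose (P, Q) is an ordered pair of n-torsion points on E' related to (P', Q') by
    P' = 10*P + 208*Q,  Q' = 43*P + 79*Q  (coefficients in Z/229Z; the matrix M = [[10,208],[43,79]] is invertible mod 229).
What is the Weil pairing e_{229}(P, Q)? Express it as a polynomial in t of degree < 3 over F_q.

e_{229} is bilinear + alternating on E[229], so e_{229}(10*P + 208*Q, 43*P + 79*Q) = e_{229}(P,Q)^(10*79-208*43).
So e_{229}(P,Q) = e_{229}(P',Q')^{28}, since 90*28 = 1 mod 229.
Double-and-add over 11100101: 8-1 doublings, 5-1 additions; each step l_{T,T}/v_{2T} or l_{T,P'}/v at Q'+S for random S.
Miller gives e_{229}(P',Q') = 165294159814552 + 185633913828074*t + 50386865918047*t^2 in F_{256228379167811^3}.
Raise to 28: e(P,Q) = 114629388067445 + 72817344697626*t + 150185022295274*t^2 in mu_{229}.

114629388067445 + 72817344697626*t + 150185022295274*t^2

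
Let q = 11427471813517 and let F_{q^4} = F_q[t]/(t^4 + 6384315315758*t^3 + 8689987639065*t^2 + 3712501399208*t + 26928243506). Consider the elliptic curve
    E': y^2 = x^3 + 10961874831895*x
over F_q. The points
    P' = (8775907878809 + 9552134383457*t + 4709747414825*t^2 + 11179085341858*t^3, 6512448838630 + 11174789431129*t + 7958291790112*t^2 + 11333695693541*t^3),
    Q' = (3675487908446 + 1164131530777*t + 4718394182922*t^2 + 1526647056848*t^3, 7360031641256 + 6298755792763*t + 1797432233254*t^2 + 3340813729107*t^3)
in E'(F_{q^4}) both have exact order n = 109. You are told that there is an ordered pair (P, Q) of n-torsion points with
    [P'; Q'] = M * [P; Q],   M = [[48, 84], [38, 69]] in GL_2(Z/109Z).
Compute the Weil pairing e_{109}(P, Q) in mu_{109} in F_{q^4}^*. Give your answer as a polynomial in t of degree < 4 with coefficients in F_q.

7831824727078 + 7027968899519*t + 1429866240801*t^2 + 9161947803123*t^3

e_{109}(aP+bQ,cP+dQ) = e_{109}(P,Q)^(ad-bc); with (a,b,c,d)=(48,84,38,69) this gives the det-109 law.
Inverting 11 mod 109: 10. Thus e_{109}(P,Q) = e(P',Q')^{10}.
7-bit Miller (1101101) on E'/F_{11427471813517} with a'=10961874831895, b'=0: accumulate tangent/chord ratios at Q'+S and P'+S'.
f_P(D_Q)/f_Q(D_P) = 11307179132645 + 4156439593302*t + 2291535879092*t^2 + 7323946996511*t^3.
Raise to 10: e(P,Q) = 7831824727078 + 7027968899519*t + 1429866240801*t^2 + 9161947803123*t^3 in mu_{109}.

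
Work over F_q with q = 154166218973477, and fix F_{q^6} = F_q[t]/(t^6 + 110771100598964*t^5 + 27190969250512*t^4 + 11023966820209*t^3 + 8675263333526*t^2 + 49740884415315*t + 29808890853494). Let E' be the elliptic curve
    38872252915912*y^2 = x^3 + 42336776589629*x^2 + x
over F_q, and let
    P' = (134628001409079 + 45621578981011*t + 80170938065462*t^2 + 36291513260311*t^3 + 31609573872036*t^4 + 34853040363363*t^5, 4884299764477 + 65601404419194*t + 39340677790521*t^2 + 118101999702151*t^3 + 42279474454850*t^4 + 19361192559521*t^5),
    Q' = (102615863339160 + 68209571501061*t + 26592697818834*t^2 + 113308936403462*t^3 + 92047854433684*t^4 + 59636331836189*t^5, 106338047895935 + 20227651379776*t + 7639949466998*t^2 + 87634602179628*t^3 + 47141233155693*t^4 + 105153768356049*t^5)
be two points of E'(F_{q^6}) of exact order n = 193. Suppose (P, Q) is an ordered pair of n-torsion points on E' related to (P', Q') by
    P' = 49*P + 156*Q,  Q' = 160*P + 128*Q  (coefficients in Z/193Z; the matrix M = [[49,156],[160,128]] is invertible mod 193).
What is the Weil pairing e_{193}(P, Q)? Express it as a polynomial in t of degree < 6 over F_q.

147560180046176 + 115731036971639*t + 98166352935422*t^2 + 101005238115055*t^3 + 85414968445644*t^4 + 55176820381321*t^5

Alternating bilinearity on E[193] (values in mu_{193} in F_{154166218973477^6}) gives e(P',Q') = e(P,Q)^det(M).
det M = 49*128 - 156*160 = -18688 = 33 (mod 193); 33^{-1} = 117 (mod 193).
Montgomery->Weierstrass: x_W = 62956634383879*x+13871048095290, y_W=62956634383879*y on F_{154166218973477}; lands on y^2=x^3+134330918170904*x+137140601054279.
Miller loop for e_{193} over F_{154166218973477^6}: bits of 193 = 11000001; 7 double steps + 2 add steps, l/v at each.
f_P(D_Q)/f_Q(D_P) = 93544971568255 + 14820902477114*t + 15427213279508*t^2 + 142041397858375*t^3 + 97190460289361*t^4 + 71221069282902*t^5.
Hence e(P,Q) = 147560180046176 + 115731036971639*t + 98166352935422*t^2 + 101005238115055*t^3 + 85414968445644*t^4 + 55176820381321*t^5 in F_{154166218973477^6}^*.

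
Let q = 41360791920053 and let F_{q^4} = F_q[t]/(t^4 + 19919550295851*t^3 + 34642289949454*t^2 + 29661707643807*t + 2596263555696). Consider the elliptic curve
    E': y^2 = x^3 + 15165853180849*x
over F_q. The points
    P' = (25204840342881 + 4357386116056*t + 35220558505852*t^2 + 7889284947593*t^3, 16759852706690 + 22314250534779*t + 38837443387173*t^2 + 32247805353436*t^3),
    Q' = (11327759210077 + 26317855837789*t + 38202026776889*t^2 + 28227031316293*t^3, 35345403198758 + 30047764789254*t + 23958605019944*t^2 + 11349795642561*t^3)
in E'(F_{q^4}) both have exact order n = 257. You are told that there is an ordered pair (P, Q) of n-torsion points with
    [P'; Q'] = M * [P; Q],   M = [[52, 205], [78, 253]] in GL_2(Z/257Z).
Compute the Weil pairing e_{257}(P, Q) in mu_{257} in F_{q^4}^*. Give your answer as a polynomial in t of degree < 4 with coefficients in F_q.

Under M = [[52,205],[78,253]] in GL_2(Z/257), e_{257}(P',Q') = e_{257}(P,Q)^(52*253-205*78 mod 257).
Hence e(P,Q) = e(P',Q')^{110} where 110 = 250^{-1} mod 257.
Double-and-add over 100000001: 9-1 doublings, 2-1 additions; each step l_{T,T}/v_{2T} or l_{T,P'}/v at Q'+S for random S.
Result: e(P',Q') = 20685931194641 + 22682922032297*t + 25587229440642*t^2 + 2586803241596*t^3.
Hence e(P,Q) = 13054579031317 + 3318057236208*t + 9641926781151*t^2 + 4679727601097*t^3 in F_{41360791920053^4}^*.

13054579031317 + 3318057236208*t + 9641926781151*t^2 + 4679727601097*t^3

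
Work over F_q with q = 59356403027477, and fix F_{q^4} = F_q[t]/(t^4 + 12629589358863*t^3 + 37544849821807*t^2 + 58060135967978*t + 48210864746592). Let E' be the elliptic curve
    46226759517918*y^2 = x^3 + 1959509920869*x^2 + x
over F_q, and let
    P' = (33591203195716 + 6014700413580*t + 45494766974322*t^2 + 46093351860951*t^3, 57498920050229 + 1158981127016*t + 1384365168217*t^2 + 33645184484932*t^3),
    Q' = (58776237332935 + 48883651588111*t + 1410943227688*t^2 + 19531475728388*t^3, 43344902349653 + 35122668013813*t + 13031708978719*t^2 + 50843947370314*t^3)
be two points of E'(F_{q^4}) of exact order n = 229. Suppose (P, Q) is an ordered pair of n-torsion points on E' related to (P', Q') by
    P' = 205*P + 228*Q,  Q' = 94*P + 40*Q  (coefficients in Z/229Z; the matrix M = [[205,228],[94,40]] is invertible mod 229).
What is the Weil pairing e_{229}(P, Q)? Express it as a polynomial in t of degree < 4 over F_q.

18502320960936 + 29268143984975*t + 55399235041626*t^2 + 36179516857340*t^3

Since e_{229}(P,P)=e_{229}(Q,Q)=1 and e_{229}(Q,P)=e_{229}(P,Q)^{-1}, expanding e_{229}(205*P + 228*Q,94*P + 40*Q) leaves e(P,Q)^det(M).
det M = 205*40 - 228*94 = -13232 = 50 (mod 229); 50^{-1} = 142 (mod 229).
Set x_W=21101711661590*u+13604349514231, y_W=21101711661590*v; then E': y_W^2=x_W^3+4015684137729*x_W+5699401719486.
Double-and-add over 11100101: 8-1 doublings, 5-1 additions; each step l_{T,T}/v_{2T} or l_{T,P'}/v at Q'+S for random S.
f_P(D_Q)/f_Q(D_P) = 55708769142544 + 55681146063007*t + 43232033674704*t^2 + 48039968578435*t^3.
Thus e_{229}(P,Q) = 18502320960936 + 29268143984975*t + 55399235041626*t^2 + 36179516857340*t^3.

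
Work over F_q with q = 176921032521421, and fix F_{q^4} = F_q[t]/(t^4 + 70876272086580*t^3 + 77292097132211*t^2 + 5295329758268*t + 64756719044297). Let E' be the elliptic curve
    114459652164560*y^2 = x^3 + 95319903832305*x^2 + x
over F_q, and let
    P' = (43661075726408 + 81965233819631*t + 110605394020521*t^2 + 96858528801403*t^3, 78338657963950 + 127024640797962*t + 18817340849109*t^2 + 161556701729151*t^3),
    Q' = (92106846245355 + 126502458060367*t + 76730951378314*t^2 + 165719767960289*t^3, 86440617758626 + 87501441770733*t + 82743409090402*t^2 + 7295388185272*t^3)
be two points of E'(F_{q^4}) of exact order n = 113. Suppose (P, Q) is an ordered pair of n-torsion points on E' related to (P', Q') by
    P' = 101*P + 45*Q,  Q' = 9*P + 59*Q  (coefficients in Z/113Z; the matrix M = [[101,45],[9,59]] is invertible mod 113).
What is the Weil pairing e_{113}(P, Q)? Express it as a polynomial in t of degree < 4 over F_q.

e_{113}(aP+bQ,cP+dQ) = e_{113}(P,Q)^(ad-bc); with (a,b,c,d)=(101,45,9,59) this gives the det-113 law.
101*59 - 45*9 = 5554; reduced mod 113: det = 17, inverse 20.
Undo Montgomery via alpha=85496391854897, beta=62377942098059: (a',b')=(15239233634672,81716206145622) over F_{176921032521421}.
Run Miller on y^2=x^3+15239233634672*x+81716206145622 over F_{176921032521421}: ladder 1110001 (7 bits); e = f_P(D_Q)/f_Q(D_P).
So e_{113}(P',Q') = 14588171529821 + 163198090541959*t + 130310543737895*t^2 + 44539724167245*t^3.
e_{113}(P,Q) = (14588171529821 + 163198090541959*t + 130310543737895*t^2 + 44539724167245*t^3)^{20} = 134194253777352 + 73027269107263*t + 165441108408790*t^2 + 71770498881881*t^3.

134194253777352 + 73027269107263*t + 165441108408790*t^2 + 71770498881881*t^3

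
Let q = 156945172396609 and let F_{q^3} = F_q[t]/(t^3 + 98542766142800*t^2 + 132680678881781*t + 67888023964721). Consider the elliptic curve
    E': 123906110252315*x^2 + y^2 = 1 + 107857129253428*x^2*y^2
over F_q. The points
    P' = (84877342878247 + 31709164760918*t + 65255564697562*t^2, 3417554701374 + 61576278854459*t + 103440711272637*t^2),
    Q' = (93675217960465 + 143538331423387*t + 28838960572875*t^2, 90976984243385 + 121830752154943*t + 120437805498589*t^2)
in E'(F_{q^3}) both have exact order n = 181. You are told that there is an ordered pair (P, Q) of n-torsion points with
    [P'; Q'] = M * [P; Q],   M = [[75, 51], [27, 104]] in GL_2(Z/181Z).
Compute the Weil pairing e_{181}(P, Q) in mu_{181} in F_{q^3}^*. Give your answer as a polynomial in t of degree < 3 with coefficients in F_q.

64737488929400 + 62526745704286*t + 35266868580220*t^2

e_{181}(aP+bQ,cP+dQ) = e_{181}(P,Q)^(ad-bc); with (a,b,c,d)=(75,51,27,104) this gives the det-181 law.
75*104 - 51*27 = 6423; reduced mod 181: det = 88, inverse 72.
Map (x,y)_Ed via u=(1+y)/(1-y), v=(1+y)/((1-y)x) to Montgomery A=91756077399852,B=70518090236428; then to (a',b')=(82084160601462,112711671049868).
Miller loop for e_{181} over F_{156945172396609^3}: bits of 181 = 10110101; 7 double steps + 4 add steps, l/v at each.
So e_{181}(P',Q') = 112254725247824 + 125748022615501*t + 111343801340750*t^2.
Finally e_{181}(P,Q) = 64737488929400 + 62526745704286*t + 35266868580220*t^2.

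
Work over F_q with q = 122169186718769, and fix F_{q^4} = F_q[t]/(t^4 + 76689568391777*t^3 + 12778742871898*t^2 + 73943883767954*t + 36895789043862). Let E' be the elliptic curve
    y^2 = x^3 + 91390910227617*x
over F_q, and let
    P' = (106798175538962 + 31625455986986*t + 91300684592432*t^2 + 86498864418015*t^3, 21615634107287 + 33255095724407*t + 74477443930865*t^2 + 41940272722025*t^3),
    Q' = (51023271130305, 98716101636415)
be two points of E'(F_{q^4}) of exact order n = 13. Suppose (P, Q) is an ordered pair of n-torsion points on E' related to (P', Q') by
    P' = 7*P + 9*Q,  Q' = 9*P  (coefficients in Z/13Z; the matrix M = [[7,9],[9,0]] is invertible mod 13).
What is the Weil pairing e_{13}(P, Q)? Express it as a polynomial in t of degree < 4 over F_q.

The 13-Weil pairing on E[13] over F_{122169186718769} is alternating-bilinear: e_{13}(P',Q') = e_{13}(P,Q)^det(M).
So e_{13}(P,Q) = e_{13}(P',Q')^{4}, since 10*4 = 1 mod 13.
4-bit Miller (1101) on E'/F_{122169186718769} with a'=91390910227617, b'=0: accumulate tangent/chord ratios at Q'+S and P'+S'.
Result: e(P',Q') = 1179175605260 + 67383195460064*t + 114919880667201*t^2 + 7227548401341*t^3.
e_{13}(P,Q) = (1179175605260 + 67383195460064*t + 114919880667201*t^2 + 7227548401341*t^3)^{4} = 92482121449803 + 20258554381424*t + 44760092780099*t^2 + 30818639317043*t^3.

92482121449803 + 20258554381424*t + 44760092780099*t^2 + 30818639317043*t^3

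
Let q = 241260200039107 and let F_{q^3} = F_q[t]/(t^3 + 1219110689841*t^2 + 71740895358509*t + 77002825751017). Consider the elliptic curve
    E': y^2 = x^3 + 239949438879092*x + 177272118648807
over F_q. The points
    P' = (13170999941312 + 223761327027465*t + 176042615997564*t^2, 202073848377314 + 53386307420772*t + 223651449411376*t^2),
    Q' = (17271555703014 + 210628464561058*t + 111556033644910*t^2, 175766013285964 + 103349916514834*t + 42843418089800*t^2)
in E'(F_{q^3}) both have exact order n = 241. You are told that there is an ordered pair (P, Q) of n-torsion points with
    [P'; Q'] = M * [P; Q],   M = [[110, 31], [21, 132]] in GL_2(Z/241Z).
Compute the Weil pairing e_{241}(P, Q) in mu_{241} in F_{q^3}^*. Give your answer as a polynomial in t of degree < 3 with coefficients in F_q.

Alternating bilinearity on E[241] (values in mu_{241} in F_{241260200039107^3}) gives e(P',Q') = e(P,Q)^det(M).
det M = 110*132 - 31*21 = 13869 = 132 (mod 241); 132^{-1} = 42 (mod 241).
Miller loop for e_{241} over F_{241260200039107^3}: bits of 241 = 11110001; 7 double steps + 4 add steps, l/v at each.
Result: e(P',Q') = 139087280396437 + 139501241857417*t + 190834325606923*t^2.
(139087280396437 + 139501241857417*t + 190834325606923*t^2)^{42} mod (241260200039107,f) = 185767354790561 + 31163478219446*t + 158627621590165*t^2.

185767354790561 + 31163478219446*t + 158627621590165*t^2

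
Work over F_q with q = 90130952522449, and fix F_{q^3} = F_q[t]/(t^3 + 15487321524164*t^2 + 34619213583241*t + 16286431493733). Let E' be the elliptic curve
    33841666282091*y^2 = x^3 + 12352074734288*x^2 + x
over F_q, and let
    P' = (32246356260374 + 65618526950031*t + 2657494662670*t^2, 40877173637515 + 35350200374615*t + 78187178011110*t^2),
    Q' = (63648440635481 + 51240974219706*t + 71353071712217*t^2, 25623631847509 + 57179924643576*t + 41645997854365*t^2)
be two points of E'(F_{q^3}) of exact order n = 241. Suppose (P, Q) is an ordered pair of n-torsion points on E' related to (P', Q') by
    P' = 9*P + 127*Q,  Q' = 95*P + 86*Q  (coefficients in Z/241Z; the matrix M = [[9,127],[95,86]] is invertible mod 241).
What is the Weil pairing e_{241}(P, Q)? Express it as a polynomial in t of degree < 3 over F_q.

59133300613751 + 58963528025506*t + 9696779449649*t^2

Alternating bilinearity on E[241] (values in mu_{241} in F_{90130952522449^3}) gives e(P',Q') = e(P,Q)^det(M).
det(M) mod 241 = 36; its inverse in (Z/241)^* is 154 (check: 36*154 mod 241 = 1).
Set x_W=8533175948042*u+60755675434187, y_W=8533175948042*v; then E': y_W^2=x_W^3+47968371920355*x_W+15582955827979.
Double-and-add over 11110001: 8-1 doublings, 5-1 additions; each step l_{T,T}/v_{2T} or l_{T,P'}/v at Q'+S for random S.
f_P(D_Q)/f_Q(D_P) = 30640284851250 + 89391968719137*t + 36708409267656*t^2.
(30640284851250 + 89391968719137*t + 36708409267656*t^2)^{154} mod (90130952522449,f) = 59133300613751 + 58963528025506*t + 9696779449649*t^2.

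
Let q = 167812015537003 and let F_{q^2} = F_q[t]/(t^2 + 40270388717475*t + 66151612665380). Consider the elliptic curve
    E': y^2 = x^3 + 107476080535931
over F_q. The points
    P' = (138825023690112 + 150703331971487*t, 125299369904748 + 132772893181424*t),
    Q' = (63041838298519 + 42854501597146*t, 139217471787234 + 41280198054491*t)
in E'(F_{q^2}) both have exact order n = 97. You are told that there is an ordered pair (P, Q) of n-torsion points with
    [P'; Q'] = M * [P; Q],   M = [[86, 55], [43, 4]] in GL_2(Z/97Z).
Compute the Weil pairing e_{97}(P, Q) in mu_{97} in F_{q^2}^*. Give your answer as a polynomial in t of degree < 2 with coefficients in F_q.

e_{97} is bilinear + alternating on E[97], so e_{97}(86*P + 55*Q, 43*P + 4*Q) = e_{97}(P,Q)^(86*4-55*43).
Inverting 16 mod 97: 91. Thus e_{97}(P,Q) = e(P',Q')^{91}.
Miller loop for e_{97} over F_{167812015537003^2}: bits of 97 = 1100001; 6 double steps + 2 add steps, l/v at each.
f_P(D_Q)/f_Q(D_P) = 167065051202837 + 116666514322816*t.
Hence e(P,Q) = 131978535911545 + 28716237729293*t in F_{167812015537003^2}^*.

131978535911545 + 28716237729293*t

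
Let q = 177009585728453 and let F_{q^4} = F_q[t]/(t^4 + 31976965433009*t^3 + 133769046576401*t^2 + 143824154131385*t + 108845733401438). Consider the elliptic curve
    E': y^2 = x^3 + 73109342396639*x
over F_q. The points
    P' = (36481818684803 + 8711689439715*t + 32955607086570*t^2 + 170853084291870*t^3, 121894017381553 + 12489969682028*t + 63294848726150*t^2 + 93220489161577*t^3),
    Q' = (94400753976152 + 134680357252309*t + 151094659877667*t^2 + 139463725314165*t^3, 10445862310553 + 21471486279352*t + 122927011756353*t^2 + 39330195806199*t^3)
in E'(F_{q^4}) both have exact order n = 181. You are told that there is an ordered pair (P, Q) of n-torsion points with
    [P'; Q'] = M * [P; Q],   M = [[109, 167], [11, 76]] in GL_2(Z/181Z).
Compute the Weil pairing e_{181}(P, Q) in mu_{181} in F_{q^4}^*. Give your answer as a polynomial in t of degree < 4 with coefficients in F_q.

35058491758729 + 153952366981212*t + 130393325542099*t^2 + 155576631058641*t^3

Under M = [[109,167],[11,76]] in GL_2(Z/181), e_{181}(P',Q') = e_{181}(P,Q)^(109*76-167*11 mod 181).
Inverting 112 mod 181: 160. Thus e_{181}(P,Q) = e(P',Q')^{160}.
Build f_{181,P'} and f_{181,Q'} via the 8-bit ladder of 181=10110101_2; evaluate at shifted divisors; quotient in F_{177009585728453^4}.
So e_{181}(P',Q') = 94464880414527 + 50513170458772*t + 84657425061885*t^2 + 142807866783865*t^3.
Thus e_{181}(P,Q) = 35058491758729 + 153952366981212*t + 130393325542099*t^2 + 155576631058641*t^3.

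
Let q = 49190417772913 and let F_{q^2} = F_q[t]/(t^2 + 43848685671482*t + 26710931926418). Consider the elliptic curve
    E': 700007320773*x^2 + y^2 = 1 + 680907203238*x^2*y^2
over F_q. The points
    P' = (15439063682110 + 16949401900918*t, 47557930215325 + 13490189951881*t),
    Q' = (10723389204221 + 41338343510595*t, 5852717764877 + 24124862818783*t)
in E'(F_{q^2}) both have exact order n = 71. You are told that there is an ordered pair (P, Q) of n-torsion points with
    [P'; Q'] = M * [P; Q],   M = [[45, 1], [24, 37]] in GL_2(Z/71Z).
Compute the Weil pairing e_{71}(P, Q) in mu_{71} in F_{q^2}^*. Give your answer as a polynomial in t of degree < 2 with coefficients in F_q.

28499156320593 + 42743624691784*t

e_{71} is bilinear + alternating on E[71], so e_{71}(45*P + 1*Q, 24*P + 37*Q) = e_{71}(P,Q)^(45*37-1*24).
det M = 45*37 - 1*24 = 1641 = 8 (mod 71); 8^{-1} = 9 (mod 71).
Edwards->Montgomery: u=(1+y)/(1-y), v=u/x -> 45453915428678v^2=u^3+43261333483664u^2+u; then x_W=12302379472612u+24825361307125: y^2=x^3+45763840328398*x+12268476272995.
Build f_{71,P'} and f_{71,Q'} via the 7-bit ladder of 71=1000111_2; evaluate at shifted divisors; quotient in F_{49190417772913^2}.
So e_{71}(P',Q') = 33363652032080 + 5556150683994*t.
Hence e(P,Q) = 28499156320593 + 42743624691784*t in F_{49190417772913^2}^*.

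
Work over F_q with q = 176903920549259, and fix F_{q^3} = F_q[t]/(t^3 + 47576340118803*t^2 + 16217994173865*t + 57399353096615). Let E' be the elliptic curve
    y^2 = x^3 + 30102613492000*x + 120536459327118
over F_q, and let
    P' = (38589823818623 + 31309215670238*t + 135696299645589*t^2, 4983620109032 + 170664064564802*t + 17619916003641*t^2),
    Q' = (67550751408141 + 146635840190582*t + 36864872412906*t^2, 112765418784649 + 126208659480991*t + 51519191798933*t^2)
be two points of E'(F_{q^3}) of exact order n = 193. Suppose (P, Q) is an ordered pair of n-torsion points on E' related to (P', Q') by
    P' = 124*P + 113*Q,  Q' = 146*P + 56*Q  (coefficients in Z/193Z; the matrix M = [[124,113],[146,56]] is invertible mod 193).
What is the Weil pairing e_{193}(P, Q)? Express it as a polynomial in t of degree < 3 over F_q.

Since e_{193}(P,P)=e_{193}(Q,Q)=1 and e_{193}(Q,P)=e_{193}(P,Q)^{-1}, expanding e_{193}(124*P + 113*Q,146*P + 56*Q) leaves e(P,Q)^det(M).
So e_{193}(P,Q) = e_{193}(P',Q')^{191}, since 96*191 = 1 mod 193.
Build f_{193,P'} and f_{193,Q'} via the 8-bit ladder of 193=11000001_2; evaluate at shifted divisors; quotient in F_{176903920549259^3}.
Result: e(P',Q') = 70012047752888 + 10532328730293*t + 18613262772018*t^2.
Thus e_{193}(P,Q) = 124818796266800 + 74298310946867*t + 1594465008804*t^2.

124818796266800 + 74298310946867*t + 1594465008804*t^2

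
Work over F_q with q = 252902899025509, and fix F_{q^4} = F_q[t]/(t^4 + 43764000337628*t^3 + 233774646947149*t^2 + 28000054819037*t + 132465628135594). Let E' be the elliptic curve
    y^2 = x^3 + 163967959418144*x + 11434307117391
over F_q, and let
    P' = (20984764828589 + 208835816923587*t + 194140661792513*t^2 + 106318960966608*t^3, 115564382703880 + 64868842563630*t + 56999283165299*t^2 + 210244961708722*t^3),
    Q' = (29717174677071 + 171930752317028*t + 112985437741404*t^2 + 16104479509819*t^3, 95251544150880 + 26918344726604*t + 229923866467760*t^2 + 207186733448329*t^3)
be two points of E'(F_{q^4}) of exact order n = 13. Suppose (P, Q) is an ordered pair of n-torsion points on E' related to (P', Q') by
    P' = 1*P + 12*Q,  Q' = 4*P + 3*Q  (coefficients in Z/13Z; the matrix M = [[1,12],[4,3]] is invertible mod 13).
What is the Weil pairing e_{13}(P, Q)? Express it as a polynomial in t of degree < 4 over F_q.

Under M = [[1,12],[4,3]] in GL_2(Z/13), e_{13}(P',Q') = e_{13}(P,Q)^(1*3-12*4 mod 13).
det M = 1*3 - 12*4 = -45 = 7 (mod 13); 7^{-1} = 2 (mod 13).
4-bit Miller (1101) on E'/F_{252902899025509} with a'=163967959418144, b'=11434307117391: accumulate tangent/chord ratios at Q'+S and P'+S'.
e_{13}(P',Q') = 136887702631288 + 235766642670711*t + 60440211018667*t^2 + 176591660037127*t^3.
(136887702631288 + 235766642670711*t + 60440211018667*t^2 + 176591660037127*t^3)^{2} mod (252902899025509,f) = 245451602249469 + 252787916381307*t + 75928643164415*t^2 + 62156093201244*t^3.

245451602249469 + 252787916381307*t + 75928643164415*t^2 + 62156093201244*t^3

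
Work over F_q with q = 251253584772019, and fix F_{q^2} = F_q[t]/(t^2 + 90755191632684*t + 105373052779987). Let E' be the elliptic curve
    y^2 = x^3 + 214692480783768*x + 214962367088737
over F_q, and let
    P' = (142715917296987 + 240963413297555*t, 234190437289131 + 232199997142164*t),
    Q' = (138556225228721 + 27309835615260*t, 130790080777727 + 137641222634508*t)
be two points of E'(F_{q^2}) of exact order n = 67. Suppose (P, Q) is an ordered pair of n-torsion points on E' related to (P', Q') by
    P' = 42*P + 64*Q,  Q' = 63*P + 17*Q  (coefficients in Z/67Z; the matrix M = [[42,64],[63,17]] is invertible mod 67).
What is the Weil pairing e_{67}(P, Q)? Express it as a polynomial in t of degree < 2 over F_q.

Alternating bilinearity on E[67] (values in mu_{67} in F_{251253584772019^2}) gives e(P',Q') = e(P,Q)^det(M).
det M = 42*17 - 64*63 = -3318 = 32 (mod 67); 32^{-1} = 44 (mod 67).
Build f_{67,P'} and f_{67,Q'} via the 7-bit ladder of 67=1000011_2; evaluate at shifted divisors; quotient in F_{251253584772019^2}.
f_P(D_Q)/f_Q(D_P) = 121652868176107 + 27271371348221*t.
e_{67}(P,Q) = (121652868176107 + 27271371348221*t)^{44} = 238520707161078 + 250124374550979*t.

238520707161078 + 250124374550979*t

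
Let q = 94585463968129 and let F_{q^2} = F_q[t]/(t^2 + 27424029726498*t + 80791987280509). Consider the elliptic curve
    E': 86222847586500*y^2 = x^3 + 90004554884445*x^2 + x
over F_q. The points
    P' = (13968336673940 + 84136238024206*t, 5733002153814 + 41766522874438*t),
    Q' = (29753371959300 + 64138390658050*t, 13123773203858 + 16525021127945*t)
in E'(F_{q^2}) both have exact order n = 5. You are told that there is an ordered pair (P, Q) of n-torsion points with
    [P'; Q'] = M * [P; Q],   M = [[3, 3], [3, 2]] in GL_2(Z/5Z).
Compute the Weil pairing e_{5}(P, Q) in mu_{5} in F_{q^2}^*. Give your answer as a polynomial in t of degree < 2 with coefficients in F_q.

39760111514737 + 73769891069839*t

e_{5} is bilinear + alternating on E[5], so e_{5}(3*P + 3*Q, 3*P + 2*Q) = e_{5}(P,Q)^(3*2-3*3).
So e_{5}(P,Q) = e_{5}(P',Q')^{3}, since 2*3 = 1 mod 5.
Set x_W=17684902992257*u+33221794941725, y_W=17684902992257*v; then E': y_W^2=x_W^3+61844740558111*x_W+29426947949844.
Miller loop for e_{5} over F_{94585463968129^2}: bits of 5 = 101; 2 double steps + 1 add steps, l/v at each.
Miller gives e_{5}(P',Q') = 29186237271638 + 77370355238810*t in F_{94585463968129^2}.
e_{5}(P,Q) = (29186237271638 + 77370355238810*t)^{3} = 39760111514737 + 73769891069839*t.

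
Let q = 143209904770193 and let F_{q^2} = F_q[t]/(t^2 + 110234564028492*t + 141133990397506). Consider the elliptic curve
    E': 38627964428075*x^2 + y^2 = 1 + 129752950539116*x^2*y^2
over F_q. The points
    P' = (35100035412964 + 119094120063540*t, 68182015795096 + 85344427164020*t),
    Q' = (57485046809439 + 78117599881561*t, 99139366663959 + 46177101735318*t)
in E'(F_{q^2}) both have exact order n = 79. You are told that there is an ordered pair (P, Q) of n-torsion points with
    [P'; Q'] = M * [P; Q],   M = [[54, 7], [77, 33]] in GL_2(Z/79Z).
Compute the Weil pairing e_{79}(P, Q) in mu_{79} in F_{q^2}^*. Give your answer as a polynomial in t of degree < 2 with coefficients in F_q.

111041958680740 + 133810282478655*t

Since e_{79}(P,P)=e_{79}(Q,Q)=1 and e_{79}(Q,P)=e_{79}(P,Q)^{-1}, expanding e_{79}(54*P + 7*Q,77*P + 33*Q) leaves e(P,Q)^det(M).
54*33 - 7*77 = 1243; reduced mod 79: det = 58, inverse 15.
Map (x,y)_Ed via u=(1+y)/(1-y), v=(1+y)/((1-y)x) to Montgomery A=102713043723953,B=107009800392804; then to (a',b')=(79439852933699,110853047919585).
Double-and-add over 1001111: 7-1 doublings, 5-1 additions; each step l_{T,T}/v_{2T} or l_{T,P'}/v at Q'+S for random S.
So e_{79}(P',Q') = 86175270009206 + 33150837038131*t.
Hence e(P,Q) = 111041958680740 + 133810282478655*t in F_{143209904770193^2}^*.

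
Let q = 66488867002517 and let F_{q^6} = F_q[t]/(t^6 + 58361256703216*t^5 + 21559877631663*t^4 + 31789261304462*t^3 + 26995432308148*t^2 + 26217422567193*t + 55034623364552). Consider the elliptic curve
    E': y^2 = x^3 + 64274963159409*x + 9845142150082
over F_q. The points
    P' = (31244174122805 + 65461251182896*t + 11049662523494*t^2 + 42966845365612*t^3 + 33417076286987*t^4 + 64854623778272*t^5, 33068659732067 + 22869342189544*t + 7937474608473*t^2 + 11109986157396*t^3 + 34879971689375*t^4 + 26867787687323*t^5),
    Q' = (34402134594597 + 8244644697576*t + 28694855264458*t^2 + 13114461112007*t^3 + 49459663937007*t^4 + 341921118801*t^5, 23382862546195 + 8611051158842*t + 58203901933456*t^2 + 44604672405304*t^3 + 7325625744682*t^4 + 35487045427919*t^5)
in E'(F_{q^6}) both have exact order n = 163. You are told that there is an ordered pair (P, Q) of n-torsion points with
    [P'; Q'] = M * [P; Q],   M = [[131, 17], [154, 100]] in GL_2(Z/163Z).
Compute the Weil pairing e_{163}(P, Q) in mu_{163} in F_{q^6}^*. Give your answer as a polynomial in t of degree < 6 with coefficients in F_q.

Under M = [[131,17],[154,100]] in GL_2(Z/163), e_{163}(P',Q') = e_{163}(P,Q)^(131*100-17*154 mod 163).
det M = 131*100 - 17*154 = 10482 = 50 (mod 163); 50^{-1} = 75 (mod 163).
Double-and-add over 10100011: 8-1 doublings, 4-1 additions; each step l_{T,T}/v_{2T} or l_{T,P'}/v at Q'+S for random S.
So e_{163}(P',Q') = 54450876486780 + 10626550047106*t + 12558806013963*t^2 + 7869599816607*t^3 + 59859932898708*t^4 + 22637585602075*t^5.
(54450876486780 + 10626550047106*t + 12558806013963*t^2 + 7869599816607*t^3 + 59859932898708*t^4 + 22637585602075*t^5)^{75} mod (66488867002517,f) = 45964704153139 + 35880030374547*t + 1376689075688*t^2 + 19945284394797*t^3 + 31370254074736*t^4 + 10496155552544*t^5.

45964704153139 + 35880030374547*t + 1376689075688*t^2 + 19945284394797*t^3 + 31370254074736*t^4 + 10496155552544*t^5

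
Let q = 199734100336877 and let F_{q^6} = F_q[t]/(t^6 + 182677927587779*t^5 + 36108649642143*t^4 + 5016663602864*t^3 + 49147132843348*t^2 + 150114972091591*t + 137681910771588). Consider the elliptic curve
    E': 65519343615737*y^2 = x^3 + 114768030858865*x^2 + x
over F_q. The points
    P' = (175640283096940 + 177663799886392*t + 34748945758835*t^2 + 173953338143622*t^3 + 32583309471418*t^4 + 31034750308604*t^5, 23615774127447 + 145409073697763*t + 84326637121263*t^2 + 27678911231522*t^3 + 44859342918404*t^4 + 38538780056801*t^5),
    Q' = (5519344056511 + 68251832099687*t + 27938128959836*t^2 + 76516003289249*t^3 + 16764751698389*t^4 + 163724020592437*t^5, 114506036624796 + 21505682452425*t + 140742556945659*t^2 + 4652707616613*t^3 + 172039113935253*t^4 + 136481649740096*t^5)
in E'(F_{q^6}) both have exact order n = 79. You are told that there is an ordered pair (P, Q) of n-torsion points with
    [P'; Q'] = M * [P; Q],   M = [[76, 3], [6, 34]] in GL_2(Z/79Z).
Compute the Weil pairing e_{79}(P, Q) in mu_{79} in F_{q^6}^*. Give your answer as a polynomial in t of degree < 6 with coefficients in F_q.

The 79-Weil pairing on E[79] over F_{199734100336877} is alternating-bilinear: e_{79}(P',Q') = e_{79}(P,Q)^det(M).
Inverting 38 mod 79: 52. Thus e_{79}(P,Q) = e(P',Q')^{52}.
Undo Montgomery via alpha=84762347240335, beta=11662577226842: (a',b')=(132290645653319,16566422103147) over F_{199734100336877}.
Run Miller on y^2=x^3+132290645653319*x+16566422103147 over F_{199734100336877}: ladder 1001111 (7 bits); e = f_P(D_Q)/f_Q(D_P).
Result: e(P',Q') = 153594774704337 + 99230116281303*t + 191158904305324*t^2 + 148203987891931*t^3 + 179625251414237*t^4 + 73233990806537*t^5.
Thus e_{79}(P,Q) = 100523466886933 + 155520185390290*t + 132215039509681*t^2 + 4540826037543*t^3 + 58513846598648*t^4 + 40067805103527*t^5.

100523466886933 + 155520185390290*t + 132215039509681*t^2 + 4540826037543*t^3 + 58513846598648*t^4 + 40067805103527*t^5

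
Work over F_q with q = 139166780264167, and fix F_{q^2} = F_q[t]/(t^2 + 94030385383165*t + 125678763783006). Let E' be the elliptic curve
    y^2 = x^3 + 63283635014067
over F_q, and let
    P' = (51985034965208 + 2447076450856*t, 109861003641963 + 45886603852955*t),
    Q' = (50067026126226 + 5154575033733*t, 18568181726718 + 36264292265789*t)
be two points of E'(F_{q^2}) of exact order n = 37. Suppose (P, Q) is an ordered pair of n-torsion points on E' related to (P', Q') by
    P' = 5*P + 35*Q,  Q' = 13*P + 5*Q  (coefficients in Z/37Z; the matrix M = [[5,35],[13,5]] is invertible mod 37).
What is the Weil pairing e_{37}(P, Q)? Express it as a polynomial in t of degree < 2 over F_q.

Alternating bilinearity on E[37] (values in mu_{37} in F_{139166780264167^2}) gives e(P',Q') = e(P,Q)^det(M).
5*5 - 35*13 = -430; reduced mod 37: det = 14, inverse 8.
Run Miller on y^2=x^3+63283635014067 over F_{139166780264167}: ladder 100101 (6 bits); e = f_P(D_Q)/f_Q(D_P).
f_P(D_Q)/f_Q(D_P) = 41297520700873 + 112571376550729*t.
Hence e(P,Q) = 36141027602797 + 10878837366717*t in F_{139166780264167^2}^*.

36141027602797 + 10878837366717*t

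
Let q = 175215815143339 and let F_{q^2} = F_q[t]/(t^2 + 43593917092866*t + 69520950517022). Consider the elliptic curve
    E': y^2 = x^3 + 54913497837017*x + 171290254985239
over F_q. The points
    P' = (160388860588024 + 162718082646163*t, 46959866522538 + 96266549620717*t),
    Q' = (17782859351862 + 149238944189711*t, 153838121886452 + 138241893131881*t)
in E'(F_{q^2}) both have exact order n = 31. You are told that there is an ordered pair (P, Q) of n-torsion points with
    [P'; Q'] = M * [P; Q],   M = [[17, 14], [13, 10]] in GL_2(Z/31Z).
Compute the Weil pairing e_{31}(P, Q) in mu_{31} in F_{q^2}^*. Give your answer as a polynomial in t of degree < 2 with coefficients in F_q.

128264890383873 + 143313965048365*t

Under M = [[17,14],[13,10]] in GL_2(Z/31), e_{31}(P',Q') = e_{31}(P,Q)^(17*10-14*13 mod 31).
Hence e(P,Q) = e(P',Q')^{18} where 18 = 19^{-1} mod 31.
Run Miller on y^2=x^3+54913497837017*x+171290254985239 over F_{175215815143339}: ladder 11111 (5 bits); e = f_P(D_Q)/f_Q(D_P).
The quotient is 123813442096280 + 60719595922809*t.
(123813442096280 + 60719595922809*t)^{18} mod (175215815143339,f) = 128264890383873 + 143313965048365*t.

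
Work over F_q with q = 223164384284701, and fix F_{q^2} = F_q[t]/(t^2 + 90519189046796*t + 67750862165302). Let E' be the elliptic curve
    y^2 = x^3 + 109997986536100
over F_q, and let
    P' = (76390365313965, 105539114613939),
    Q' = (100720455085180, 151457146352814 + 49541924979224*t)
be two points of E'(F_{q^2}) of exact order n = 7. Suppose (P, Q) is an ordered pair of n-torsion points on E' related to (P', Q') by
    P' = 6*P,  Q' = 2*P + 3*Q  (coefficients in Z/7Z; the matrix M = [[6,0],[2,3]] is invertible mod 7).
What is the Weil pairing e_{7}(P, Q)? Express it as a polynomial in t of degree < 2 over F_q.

218016403964796 + 117884875831056*t

Alternating bilinearity on E[7] (values in mu_{7} in F_{223164384284701^2}) gives e(P',Q') = e(P,Q)^det(M).
det M = 6*3 - 0*2 = 18 = 4 (mod 7); 4^{-1} = 2 (mod 7).
Build f_{7,P'} and f_{7,Q'} via the 3-bit ladder of 7=111_2; evaluate at shifted divisors; quotient in F_{223164384284701^2}.
The quotient is 27392658125159 + 186363219123698*t.
e_{7}(P,Q) = (27392658125159 + 186363219123698*t)^{2} = 218016403964796 + 117884875831056*t.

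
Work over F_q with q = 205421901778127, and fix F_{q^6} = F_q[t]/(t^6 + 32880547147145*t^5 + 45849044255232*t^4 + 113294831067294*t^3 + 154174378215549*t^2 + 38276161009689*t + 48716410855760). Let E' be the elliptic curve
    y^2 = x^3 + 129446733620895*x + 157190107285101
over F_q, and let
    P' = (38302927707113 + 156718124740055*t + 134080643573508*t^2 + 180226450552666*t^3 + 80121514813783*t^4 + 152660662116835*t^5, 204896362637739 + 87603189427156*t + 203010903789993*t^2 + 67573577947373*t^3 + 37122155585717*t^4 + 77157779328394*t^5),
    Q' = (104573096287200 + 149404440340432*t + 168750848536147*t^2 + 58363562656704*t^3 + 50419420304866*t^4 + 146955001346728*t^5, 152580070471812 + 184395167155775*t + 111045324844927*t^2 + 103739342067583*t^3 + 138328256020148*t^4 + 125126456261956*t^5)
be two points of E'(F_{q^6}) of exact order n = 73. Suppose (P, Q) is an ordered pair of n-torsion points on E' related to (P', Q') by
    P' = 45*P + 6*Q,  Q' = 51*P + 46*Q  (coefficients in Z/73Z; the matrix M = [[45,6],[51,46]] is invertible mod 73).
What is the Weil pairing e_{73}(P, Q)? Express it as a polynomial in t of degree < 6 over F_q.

236357209216 + 71353115167899*t + 193675518768340*t^2 + 132511893677115*t^3 + 68226355982052*t^4 + 2754253356913*t^5

Under M = [[45,6],[51,46]] in GL_2(Z/73), e_{73}(P',Q') = e_{73}(P,Q)^(45*46-6*51 mod 73).
det M = 45*46 - 6*51 = 1764 = 12 (mod 73); 12^{-1} = 67 (mod 73).
Build f_{73,P'} and f_{73,Q'} via the 7-bit ladder of 73=1001001_2; evaluate at shifted divisors; quotient in F_{205421901778127^6}.
Miller gives e_{73}(P',Q') = 138640986484593 + 192773936726157*t + 43756676246318*t^2 + 146466252544649*t^3 + 117759752576852*t^4 + 124278904302620*t^5 in F_{205421901778127^6}.
Thus e_{73}(P,Q) = 236357209216 + 71353115167899*t + 193675518768340*t^2 + 132511893677115*t^3 + 68226355982052*t^4 + 2754253356913*t^5.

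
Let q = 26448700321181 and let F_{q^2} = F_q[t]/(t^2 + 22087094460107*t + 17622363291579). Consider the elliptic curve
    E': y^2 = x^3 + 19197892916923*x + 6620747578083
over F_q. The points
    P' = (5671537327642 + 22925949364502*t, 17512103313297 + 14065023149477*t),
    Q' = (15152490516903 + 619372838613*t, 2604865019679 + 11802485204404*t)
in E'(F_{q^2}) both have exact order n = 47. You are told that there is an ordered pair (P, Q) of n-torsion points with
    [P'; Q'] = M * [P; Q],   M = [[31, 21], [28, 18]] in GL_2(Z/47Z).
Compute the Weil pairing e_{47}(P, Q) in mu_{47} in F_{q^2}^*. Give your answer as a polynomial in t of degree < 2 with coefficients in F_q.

8374480798160 + 7579474398138*t

The 47-Weil pairing on E[47] over F_{26448700321181} is alternating-bilinear: e_{47}(P',Q') = e_{47}(P,Q)^det(M).
det M = 31*18 - 21*28 = -30 = 17 (mod 47); 17^{-1} = 36 (mod 47).
Run Miller on y^2=x^3+19197892916923*x+6620747578083 over F_{26448700321181}: ladder 101111 (6 bits); e = f_P(D_Q)/f_Q(D_P).
Result: e(P',Q') = 14871235170564 + 11099713865264*t.
e_{47}(P,Q) = (14871235170564 + 11099713865264*t)^{36} = 8374480798160 + 7579474398138*t.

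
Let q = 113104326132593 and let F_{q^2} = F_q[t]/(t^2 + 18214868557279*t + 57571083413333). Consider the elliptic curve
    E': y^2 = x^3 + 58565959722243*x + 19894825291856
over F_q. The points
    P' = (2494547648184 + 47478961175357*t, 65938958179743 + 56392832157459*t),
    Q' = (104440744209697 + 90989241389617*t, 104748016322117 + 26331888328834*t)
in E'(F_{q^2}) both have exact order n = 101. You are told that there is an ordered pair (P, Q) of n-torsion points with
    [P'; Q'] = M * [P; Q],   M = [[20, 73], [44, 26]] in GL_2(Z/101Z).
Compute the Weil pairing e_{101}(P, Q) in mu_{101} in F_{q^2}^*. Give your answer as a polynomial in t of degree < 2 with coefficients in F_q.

Alternating bilinearity on E[101] (values in mu_{101} in F_{113104326132593^2}) gives e(P',Q') = e(P,Q)^det(M).
So e_{101}(P,Q) = e_{101}(P',Q')^{26}, since 35*26 = 1 mod 101.
Double-and-add over 1100101: 7-1 doublings, 4-1 additions; each step l_{T,T}/v_{2T} or l_{T,P'}/v at Q'+S for random S.
The quotient is 22042801074599 + 38543708866763*t.
(22042801074599 + 38543708866763*t)^{26} mod (113104326132593,f) = 14114428342568 + 71743220860248*t.

14114428342568 + 71743220860248*t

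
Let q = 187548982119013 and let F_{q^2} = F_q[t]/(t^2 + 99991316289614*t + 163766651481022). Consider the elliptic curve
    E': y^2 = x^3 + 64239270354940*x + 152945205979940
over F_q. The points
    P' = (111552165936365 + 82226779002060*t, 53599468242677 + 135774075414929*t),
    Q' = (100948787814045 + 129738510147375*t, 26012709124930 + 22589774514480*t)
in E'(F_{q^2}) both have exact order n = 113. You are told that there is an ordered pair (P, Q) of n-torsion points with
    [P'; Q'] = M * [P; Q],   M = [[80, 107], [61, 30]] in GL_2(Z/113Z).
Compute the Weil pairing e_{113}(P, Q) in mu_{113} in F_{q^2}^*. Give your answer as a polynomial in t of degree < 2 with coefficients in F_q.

56873438035317 + 62745826605896*t

e_{113}(aP+bQ,cP+dQ) = e_{113}(P,Q)^(ad-bc); with (a,b,c,d)=(80,107,61,30) this gives the det-113 law.
det(M) mod 113 = 54; its inverse in (Z/113)^* is 90 (check: 54*90 mod 113 = 1).
7-bit Miller (1110001) on E'/F_{187548982119013} with a'=64239270354940, b'=152945205979940: accumulate tangent/chord ratios at Q'+S and P'+S'.
f_P(D_Q)/f_Q(D_P) = 134437280447674 + 109581269835910*t.
(134437280447674 + 109581269835910*t)^{90} mod (187548982119013,f) = 56873438035317 + 62745826605896*t.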